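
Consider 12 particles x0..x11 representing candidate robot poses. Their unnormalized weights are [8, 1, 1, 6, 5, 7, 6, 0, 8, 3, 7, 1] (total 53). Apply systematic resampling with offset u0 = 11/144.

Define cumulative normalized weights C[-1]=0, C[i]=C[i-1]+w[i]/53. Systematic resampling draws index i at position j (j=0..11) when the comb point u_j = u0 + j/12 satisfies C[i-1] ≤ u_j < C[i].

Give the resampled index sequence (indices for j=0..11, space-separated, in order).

0 1 3 4 5 5 6 8 8 9 10 11

C = [8/53, 9/53, 10/53, 16/53, 21/53, 28/53, 34/53, 34/53, 42/53, 45/53, 52/53, 1]
j=0: u_0=11/144 ∈ [0, 8/53) → index 0
j=1: u_1=23/144 ∈ [8/53, 9/53) → index 1
j=2: u_2=35/144 ∈ [10/53, 16/53) → index 3
j=3: u_3=47/144 ∈ [16/53, 21/53) → index 4
j=4: u_4=59/144 ∈ [21/53, 28/53) → index 5
j=5: u_5=71/144 ∈ [21/53, 28/53) → index 5
j=6: u_6=83/144 ∈ [28/53, 34/53) → index 6
j=7: u_7=95/144 ∈ [34/53, 42/53) → index 8
j=8: u_8=107/144 ∈ [34/53, 42/53) → index 8
j=9: u_9=119/144 ∈ [42/53, 45/53) → index 9
j=10: u_10=131/144 ∈ [45/53, 52/53) → index 10
j=11: u_11=143/144 ∈ [52/53, 1) → index 11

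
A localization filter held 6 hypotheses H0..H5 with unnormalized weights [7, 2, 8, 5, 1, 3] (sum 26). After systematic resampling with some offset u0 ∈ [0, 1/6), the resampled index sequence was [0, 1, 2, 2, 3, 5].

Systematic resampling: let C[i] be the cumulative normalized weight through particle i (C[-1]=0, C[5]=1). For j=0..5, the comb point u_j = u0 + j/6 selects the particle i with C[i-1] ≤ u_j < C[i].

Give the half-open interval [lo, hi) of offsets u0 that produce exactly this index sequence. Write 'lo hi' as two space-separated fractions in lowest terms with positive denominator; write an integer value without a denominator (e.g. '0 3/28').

C = [7/26, 9/26, 17/26, 11/13, 23/26, 1]
j=0 picked index 0: u0 ∈ [0, 7/26)
j=1 picked index 1: u0 ∈ [4/39, 7/39)
j=2 picked index 2: u0 ∈ [1/78, 25/78)
j=3 picked index 2: u0 ∈ [-2/13, 2/13)
j=4 picked index 3: u0 ∈ [-1/78, 7/39)
j=5 picked index 5: u0 ∈ [2/39, 1/6)
intersection: [4/39, 2/13)

4/39 2/13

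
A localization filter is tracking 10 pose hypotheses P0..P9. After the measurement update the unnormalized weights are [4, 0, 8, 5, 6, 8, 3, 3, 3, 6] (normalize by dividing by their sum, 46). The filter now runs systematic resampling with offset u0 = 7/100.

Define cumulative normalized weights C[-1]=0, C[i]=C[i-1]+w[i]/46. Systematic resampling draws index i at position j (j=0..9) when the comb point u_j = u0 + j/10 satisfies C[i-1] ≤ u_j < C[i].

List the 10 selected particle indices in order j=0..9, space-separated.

0 2 3 4 4 5 5 7 9 9

C = [2/23, 2/23, 6/23, 17/46, 1/2, 31/46, 17/23, 37/46, 20/23, 1]
j=0: u_0=7/100 ∈ [0, 2/23) → index 0
j=1: u_1=17/100 ∈ [2/23, 6/23) → index 2
j=2: u_2=27/100 ∈ [6/23, 17/46) → index 3
j=3: u_3=37/100 ∈ [17/46, 1/2) → index 4
j=4: u_4=47/100 ∈ [17/46, 1/2) → index 4
j=5: u_5=57/100 ∈ [1/2, 31/46) → index 5
j=6: u_6=67/100 ∈ [1/2, 31/46) → index 5
j=7: u_7=77/100 ∈ [17/23, 37/46) → index 7
j=8: u_8=87/100 ∈ [20/23, 1) → index 9
j=9: u_9=97/100 ∈ [20/23, 1) → index 9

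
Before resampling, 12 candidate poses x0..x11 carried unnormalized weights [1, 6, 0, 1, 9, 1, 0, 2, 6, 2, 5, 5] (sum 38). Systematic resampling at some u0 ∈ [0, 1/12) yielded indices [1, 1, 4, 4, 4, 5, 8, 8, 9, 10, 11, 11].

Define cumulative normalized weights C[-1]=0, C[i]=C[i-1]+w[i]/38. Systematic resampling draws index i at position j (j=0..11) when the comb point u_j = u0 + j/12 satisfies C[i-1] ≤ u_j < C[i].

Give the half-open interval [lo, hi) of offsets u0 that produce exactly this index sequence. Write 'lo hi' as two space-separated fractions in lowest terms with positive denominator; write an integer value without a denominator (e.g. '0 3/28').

C = [1/38, 7/38, 7/38, 4/19, 17/38, 9/19, 9/19, 10/19, 13/19, 14/19, 33/38, 1]
j=0 picked index 1: u0 ∈ [1/38, 7/38)
j=1 picked index 1: u0 ∈ [-13/228, 23/228)
j=2 picked index 4: u0 ∈ [5/114, 16/57)
j=3 picked index 4: u0 ∈ [-3/76, 15/76)
j=4 picked index 4: u0 ∈ [-7/57, 13/114)
j=5 picked index 5: u0 ∈ [7/228, 13/228)
j=6 picked index 8: u0 ∈ [1/38, 7/38)
j=7 picked index 8: u0 ∈ [-13/228, 23/228)
j=8 picked index 9: u0 ∈ [1/57, 4/57)
j=9 picked index 10: u0 ∈ [-1/76, 9/76)
j=10 picked index 11: u0 ∈ [2/57, 1/6)
j=11 picked index 11: u0 ∈ [-11/228, 1/12)
intersection: [5/114, 13/228)

5/114 13/228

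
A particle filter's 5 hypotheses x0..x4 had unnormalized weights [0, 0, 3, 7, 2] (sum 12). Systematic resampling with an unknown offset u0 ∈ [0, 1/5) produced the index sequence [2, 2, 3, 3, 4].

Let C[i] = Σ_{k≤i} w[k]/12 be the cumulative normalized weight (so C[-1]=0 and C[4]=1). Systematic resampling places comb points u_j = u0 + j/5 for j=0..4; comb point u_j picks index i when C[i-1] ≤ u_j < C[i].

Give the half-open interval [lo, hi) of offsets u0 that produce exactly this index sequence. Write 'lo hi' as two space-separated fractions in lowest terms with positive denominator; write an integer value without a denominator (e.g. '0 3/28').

C = [0, 0, 1/4, 5/6, 1]
j=0 picked index 2: u0 ∈ [0, 1/4)
j=1 picked index 2: u0 ∈ [-1/5, 1/20)
j=2 picked index 3: u0 ∈ [-3/20, 13/30)
j=3 picked index 3: u0 ∈ [-7/20, 7/30)
j=4 picked index 4: u0 ∈ [1/30, 1/5)
intersection: [1/30, 1/20)

1/30 1/20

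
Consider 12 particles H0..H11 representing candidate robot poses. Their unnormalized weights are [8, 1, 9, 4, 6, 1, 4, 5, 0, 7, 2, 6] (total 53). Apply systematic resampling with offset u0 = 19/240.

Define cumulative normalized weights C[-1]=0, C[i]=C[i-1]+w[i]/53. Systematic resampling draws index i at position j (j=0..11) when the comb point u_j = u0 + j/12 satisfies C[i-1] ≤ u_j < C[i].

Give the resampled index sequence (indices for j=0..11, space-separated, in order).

C = [8/53, 9/53, 18/53, 22/53, 28/53, 29/53, 33/53, 38/53, 38/53, 45/53, 47/53, 1]
j=0: u_0=19/240 ∈ [0, 8/53) → index 0
j=1: u_1=13/80 ∈ [8/53, 9/53) → index 1
j=2: u_2=59/240 ∈ [9/53, 18/53) → index 2
j=3: u_3=79/240 ∈ [9/53, 18/53) → index 2
j=4: u_4=33/80 ∈ [18/53, 22/53) → index 3
j=5: u_5=119/240 ∈ [22/53, 28/53) → index 4
j=6: u_6=139/240 ∈ [29/53, 33/53) → index 6
j=7: u_7=53/80 ∈ [33/53, 38/53) → index 7
j=8: u_8=179/240 ∈ [38/53, 45/53) → index 9
j=9: u_9=199/240 ∈ [38/53, 45/53) → index 9
j=10: u_10=73/80 ∈ [47/53, 1) → index 11
j=11: u_11=239/240 ∈ [47/53, 1) → index 11

0 1 2 2 3 4 6 7 9 9 11 11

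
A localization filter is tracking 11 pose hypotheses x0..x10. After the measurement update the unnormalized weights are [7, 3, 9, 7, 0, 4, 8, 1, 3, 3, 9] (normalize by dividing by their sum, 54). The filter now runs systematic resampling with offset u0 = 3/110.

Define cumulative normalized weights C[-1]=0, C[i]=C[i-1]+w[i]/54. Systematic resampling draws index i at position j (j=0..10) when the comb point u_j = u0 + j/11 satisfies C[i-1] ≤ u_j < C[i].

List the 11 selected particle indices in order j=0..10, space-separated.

0 0 2 2 3 5 6 6 8 10 10

C = [7/54, 5/27, 19/54, 13/27, 13/27, 5/9, 19/27, 13/18, 7/9, 5/6, 1]
j=0: u_0=3/110 ∈ [0, 7/54) → index 0
j=1: u_1=13/110 ∈ [0, 7/54) → index 0
j=2: u_2=23/110 ∈ [5/27, 19/54) → index 2
j=3: u_3=3/10 ∈ [5/27, 19/54) → index 2
j=4: u_4=43/110 ∈ [19/54, 13/27) → index 3
j=5: u_5=53/110 ∈ [13/27, 5/9) → index 5
j=6: u_6=63/110 ∈ [5/9, 19/27) → index 6
j=7: u_7=73/110 ∈ [5/9, 19/27) → index 6
j=8: u_8=83/110 ∈ [13/18, 7/9) → index 8
j=9: u_9=93/110 ∈ [5/6, 1) → index 10
j=10: u_10=103/110 ∈ [5/6, 1) → index 10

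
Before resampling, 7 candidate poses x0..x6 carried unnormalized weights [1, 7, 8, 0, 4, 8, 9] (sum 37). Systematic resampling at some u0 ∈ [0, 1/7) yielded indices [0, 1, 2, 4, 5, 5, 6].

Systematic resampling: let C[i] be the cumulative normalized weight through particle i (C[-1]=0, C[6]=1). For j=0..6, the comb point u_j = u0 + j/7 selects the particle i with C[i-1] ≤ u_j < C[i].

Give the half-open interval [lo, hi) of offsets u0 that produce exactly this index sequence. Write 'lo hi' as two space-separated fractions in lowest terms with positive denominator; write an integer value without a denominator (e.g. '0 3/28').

C = [1/37, 8/37, 16/37, 16/37, 20/37, 28/37, 1]
j=0 picked index 0: u0 ∈ [0, 1/37)
j=1 picked index 1: u0 ∈ [-30/259, 19/259)
j=2 picked index 2: u0 ∈ [-18/259, 38/259)
j=3 picked index 4: u0 ∈ [1/259, 29/259)
j=4 picked index 5: u0 ∈ [-8/259, 48/259)
j=5 picked index 5: u0 ∈ [-45/259, 11/259)
j=6 picked index 6: u0 ∈ [-26/259, 1/7)
intersection: [1/259, 1/37)

1/259 1/37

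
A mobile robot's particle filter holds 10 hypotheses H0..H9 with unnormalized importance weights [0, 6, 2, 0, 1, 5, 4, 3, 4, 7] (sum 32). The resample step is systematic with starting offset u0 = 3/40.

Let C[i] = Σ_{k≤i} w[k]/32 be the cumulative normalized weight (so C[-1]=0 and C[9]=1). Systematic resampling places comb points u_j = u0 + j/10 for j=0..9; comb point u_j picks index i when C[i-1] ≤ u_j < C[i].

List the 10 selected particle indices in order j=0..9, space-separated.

1 1 4 5 6 7 8 8 9 9

C = [0, 3/16, 1/4, 1/4, 9/32, 7/16, 9/16, 21/32, 25/32, 1]
j=0: u_0=3/40 ∈ [0, 3/16) → index 1
j=1: u_1=7/40 ∈ [0, 3/16) → index 1
j=2: u_2=11/40 ∈ [1/4, 9/32) → index 4
j=3: u_3=3/8 ∈ [9/32, 7/16) → index 5
j=4: u_4=19/40 ∈ [7/16, 9/16) → index 6
j=5: u_5=23/40 ∈ [9/16, 21/32) → index 7
j=6: u_6=27/40 ∈ [21/32, 25/32) → index 8
j=7: u_7=31/40 ∈ [21/32, 25/32) → index 8
j=8: u_8=7/8 ∈ [25/32, 1) → index 9
j=9: u_9=39/40 ∈ [25/32, 1) → index 9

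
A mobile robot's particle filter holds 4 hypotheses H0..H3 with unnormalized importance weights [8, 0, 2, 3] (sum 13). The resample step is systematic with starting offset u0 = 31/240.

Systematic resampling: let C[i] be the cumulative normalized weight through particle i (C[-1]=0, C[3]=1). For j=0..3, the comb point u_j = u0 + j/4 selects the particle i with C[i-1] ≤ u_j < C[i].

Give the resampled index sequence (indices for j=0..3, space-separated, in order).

0 0 2 3

C = [8/13, 8/13, 10/13, 1]
j=0: u_0=31/240 ∈ [0, 8/13) → index 0
j=1: u_1=91/240 ∈ [0, 8/13) → index 0
j=2: u_2=151/240 ∈ [8/13, 10/13) → index 2
j=3: u_3=211/240 ∈ [10/13, 1) → index 3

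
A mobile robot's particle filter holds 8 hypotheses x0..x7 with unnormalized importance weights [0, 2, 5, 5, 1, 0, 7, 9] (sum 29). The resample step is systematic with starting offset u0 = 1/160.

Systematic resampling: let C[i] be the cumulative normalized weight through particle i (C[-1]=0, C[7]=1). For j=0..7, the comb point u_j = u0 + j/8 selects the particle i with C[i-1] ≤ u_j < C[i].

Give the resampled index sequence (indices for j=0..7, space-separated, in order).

1 2 3 3 6 6 7 7

C = [0, 2/29, 7/29, 12/29, 13/29, 13/29, 20/29, 1]
j=0: u_0=1/160 ∈ [0, 2/29) → index 1
j=1: u_1=21/160 ∈ [2/29, 7/29) → index 2
j=2: u_2=41/160 ∈ [7/29, 12/29) → index 3
j=3: u_3=61/160 ∈ [7/29, 12/29) → index 3
j=4: u_4=81/160 ∈ [13/29, 20/29) → index 6
j=5: u_5=101/160 ∈ [13/29, 20/29) → index 6
j=6: u_6=121/160 ∈ [20/29, 1) → index 7
j=7: u_7=141/160 ∈ [20/29, 1) → index 7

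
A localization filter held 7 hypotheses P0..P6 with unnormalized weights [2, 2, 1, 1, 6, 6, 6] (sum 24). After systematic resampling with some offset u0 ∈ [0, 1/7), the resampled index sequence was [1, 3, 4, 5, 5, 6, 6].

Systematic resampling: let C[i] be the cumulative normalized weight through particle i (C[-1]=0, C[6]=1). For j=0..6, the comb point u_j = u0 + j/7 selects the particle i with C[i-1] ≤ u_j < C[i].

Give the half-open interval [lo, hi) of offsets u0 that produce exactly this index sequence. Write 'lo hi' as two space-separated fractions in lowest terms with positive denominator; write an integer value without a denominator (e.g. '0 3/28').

C = [1/12, 1/6, 5/24, 1/4, 1/2, 3/4, 1]
j=0 picked index 1: u0 ∈ [1/12, 1/6)
j=1 picked index 3: u0 ∈ [11/168, 3/28)
j=2 picked index 4: u0 ∈ [-1/28, 3/14)
j=3 picked index 5: u0 ∈ [1/14, 9/28)
j=4 picked index 5: u0 ∈ [-1/14, 5/28)
j=5 picked index 6: u0 ∈ [1/28, 2/7)
j=6 picked index 6: u0 ∈ [-3/28, 1/7)
intersection: [1/12, 3/28)

1/12 3/28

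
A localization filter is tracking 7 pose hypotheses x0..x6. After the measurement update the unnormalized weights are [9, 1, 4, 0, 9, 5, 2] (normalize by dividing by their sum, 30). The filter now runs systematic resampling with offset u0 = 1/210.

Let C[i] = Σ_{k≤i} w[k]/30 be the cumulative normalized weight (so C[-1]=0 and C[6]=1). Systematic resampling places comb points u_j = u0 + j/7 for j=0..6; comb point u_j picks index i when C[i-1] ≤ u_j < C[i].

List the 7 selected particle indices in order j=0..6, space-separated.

C = [3/10, 1/3, 7/15, 7/15, 23/30, 14/15, 1]
j=0: u_0=1/210 ∈ [0, 3/10) → index 0
j=1: u_1=31/210 ∈ [0, 3/10) → index 0
j=2: u_2=61/210 ∈ [0, 3/10) → index 0
j=3: u_3=13/30 ∈ [1/3, 7/15) → index 2
j=4: u_4=121/210 ∈ [7/15, 23/30) → index 4
j=5: u_5=151/210 ∈ [7/15, 23/30) → index 4
j=6: u_6=181/210 ∈ [23/30, 14/15) → index 5

0 0 0 2 4 4 5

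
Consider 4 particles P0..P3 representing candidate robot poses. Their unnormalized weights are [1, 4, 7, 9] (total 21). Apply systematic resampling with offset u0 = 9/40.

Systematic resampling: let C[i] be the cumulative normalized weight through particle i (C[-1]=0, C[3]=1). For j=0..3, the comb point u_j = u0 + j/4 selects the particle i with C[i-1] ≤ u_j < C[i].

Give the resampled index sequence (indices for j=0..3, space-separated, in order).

1 2 3 3

C = [1/21, 5/21, 4/7, 1]
j=0: u_0=9/40 ∈ [1/21, 5/21) → index 1
j=1: u_1=19/40 ∈ [5/21, 4/7) → index 2
j=2: u_2=29/40 ∈ [4/7, 1) → index 3
j=3: u_3=39/40 ∈ [4/7, 1) → index 3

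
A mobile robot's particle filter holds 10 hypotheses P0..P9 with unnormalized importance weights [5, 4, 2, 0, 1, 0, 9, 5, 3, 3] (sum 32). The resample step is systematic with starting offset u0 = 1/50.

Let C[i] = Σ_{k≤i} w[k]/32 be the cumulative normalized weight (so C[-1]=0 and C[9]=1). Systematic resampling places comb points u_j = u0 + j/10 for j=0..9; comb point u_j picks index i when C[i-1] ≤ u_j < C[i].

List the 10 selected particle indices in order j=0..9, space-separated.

0 0 1 2 6 6 6 7 8 9

C = [5/32, 9/32, 11/32, 11/32, 3/8, 3/8, 21/32, 13/16, 29/32, 1]
j=0: u_0=1/50 ∈ [0, 5/32) → index 0
j=1: u_1=3/25 ∈ [0, 5/32) → index 0
j=2: u_2=11/50 ∈ [5/32, 9/32) → index 1
j=3: u_3=8/25 ∈ [9/32, 11/32) → index 2
j=4: u_4=21/50 ∈ [3/8, 21/32) → index 6
j=5: u_5=13/25 ∈ [3/8, 21/32) → index 6
j=6: u_6=31/50 ∈ [3/8, 21/32) → index 6
j=7: u_7=18/25 ∈ [21/32, 13/16) → index 7
j=8: u_8=41/50 ∈ [13/16, 29/32) → index 8
j=9: u_9=23/25 ∈ [29/32, 1) → index 9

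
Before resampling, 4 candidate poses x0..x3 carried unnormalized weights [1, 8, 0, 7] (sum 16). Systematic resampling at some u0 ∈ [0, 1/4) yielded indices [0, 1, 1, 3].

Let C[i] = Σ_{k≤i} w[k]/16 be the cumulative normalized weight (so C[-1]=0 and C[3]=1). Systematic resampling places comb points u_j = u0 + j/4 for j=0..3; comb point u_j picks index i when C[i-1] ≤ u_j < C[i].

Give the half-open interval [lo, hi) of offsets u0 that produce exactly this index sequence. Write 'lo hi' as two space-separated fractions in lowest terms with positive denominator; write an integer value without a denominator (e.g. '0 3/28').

C = [1/16, 9/16, 9/16, 1]
j=0 picked index 0: u0 ∈ [0, 1/16)
j=1 picked index 1: u0 ∈ [-3/16, 5/16)
j=2 picked index 1: u0 ∈ [-7/16, 1/16)
j=3 picked index 3: u0 ∈ [-3/16, 1/4)
intersection: [0, 1/16)

0 1/16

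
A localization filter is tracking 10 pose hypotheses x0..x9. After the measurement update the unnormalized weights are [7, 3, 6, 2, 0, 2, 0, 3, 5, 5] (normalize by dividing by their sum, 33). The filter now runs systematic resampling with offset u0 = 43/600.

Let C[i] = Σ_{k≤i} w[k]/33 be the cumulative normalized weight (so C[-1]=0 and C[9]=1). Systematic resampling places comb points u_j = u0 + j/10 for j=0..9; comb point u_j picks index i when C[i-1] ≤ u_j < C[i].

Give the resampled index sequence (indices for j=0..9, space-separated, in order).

C = [7/33, 10/33, 16/33, 6/11, 6/11, 20/33, 20/33, 23/33, 28/33, 1]
j=0: u_0=43/600 ∈ [0, 7/33) → index 0
j=1: u_1=103/600 ∈ [0, 7/33) → index 0
j=2: u_2=163/600 ∈ [7/33, 10/33) → index 1
j=3: u_3=223/600 ∈ [10/33, 16/33) → index 2
j=4: u_4=283/600 ∈ [10/33, 16/33) → index 2
j=5: u_5=343/600 ∈ [6/11, 20/33) → index 5
j=6: u_6=403/600 ∈ [20/33, 23/33) → index 7
j=7: u_7=463/600 ∈ [23/33, 28/33) → index 8
j=8: u_8=523/600 ∈ [28/33, 1) → index 9
j=9: u_9=583/600 ∈ [28/33, 1) → index 9

0 0 1 2 2 5 7 8 9 9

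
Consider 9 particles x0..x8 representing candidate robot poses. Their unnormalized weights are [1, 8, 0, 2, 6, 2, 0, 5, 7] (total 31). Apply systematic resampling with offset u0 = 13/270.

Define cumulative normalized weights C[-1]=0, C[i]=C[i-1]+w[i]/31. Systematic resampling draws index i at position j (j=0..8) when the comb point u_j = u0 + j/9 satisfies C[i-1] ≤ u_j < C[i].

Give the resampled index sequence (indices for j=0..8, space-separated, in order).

C = [1/31, 9/31, 9/31, 11/31, 17/31, 19/31, 19/31, 24/31, 1]
j=0: u_0=13/270 ∈ [1/31, 9/31) → index 1
j=1: u_1=43/270 ∈ [1/31, 9/31) → index 1
j=2: u_2=73/270 ∈ [1/31, 9/31) → index 1
j=3: u_3=103/270 ∈ [11/31, 17/31) → index 4
j=4: u_4=133/270 ∈ [11/31, 17/31) → index 4
j=5: u_5=163/270 ∈ [17/31, 19/31) → index 5
j=6: u_6=193/270 ∈ [19/31, 24/31) → index 7
j=7: u_7=223/270 ∈ [24/31, 1) → index 8
j=8: u_8=253/270 ∈ [24/31, 1) → index 8

1 1 1 4 4 5 7 8 8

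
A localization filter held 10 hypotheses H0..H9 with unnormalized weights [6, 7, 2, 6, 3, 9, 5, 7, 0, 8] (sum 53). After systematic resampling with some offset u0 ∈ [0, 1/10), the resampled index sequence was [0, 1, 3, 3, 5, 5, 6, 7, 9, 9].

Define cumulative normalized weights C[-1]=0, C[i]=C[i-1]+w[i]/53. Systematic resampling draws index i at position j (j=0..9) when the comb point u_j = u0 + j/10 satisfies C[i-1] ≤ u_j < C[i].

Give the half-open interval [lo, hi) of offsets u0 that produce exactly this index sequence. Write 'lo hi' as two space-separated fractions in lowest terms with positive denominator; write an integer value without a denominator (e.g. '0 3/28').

C = [6/53, 13/53, 15/53, 21/53, 24/53, 33/53, 38/53, 45/53, 45/53, 1]
j=0 picked index 0: u0 ∈ [0, 6/53)
j=1 picked index 1: u0 ∈ [7/530, 77/530)
j=2 picked index 3: u0 ∈ [22/265, 52/265)
j=3 picked index 3: u0 ∈ [-9/530, 51/530)
j=4 picked index 5: u0 ∈ [14/265, 59/265)
j=5 picked index 5: u0 ∈ [-5/106, 13/106)
j=6 picked index 6: u0 ∈ [6/265, 31/265)
j=7 picked index 7: u0 ∈ [9/530, 79/530)
j=8 picked index 9: u0 ∈ [13/265, 1/5)
j=9 picked index 9: u0 ∈ [-27/530, 1/10)
intersection: [22/265, 51/530)

22/265 51/530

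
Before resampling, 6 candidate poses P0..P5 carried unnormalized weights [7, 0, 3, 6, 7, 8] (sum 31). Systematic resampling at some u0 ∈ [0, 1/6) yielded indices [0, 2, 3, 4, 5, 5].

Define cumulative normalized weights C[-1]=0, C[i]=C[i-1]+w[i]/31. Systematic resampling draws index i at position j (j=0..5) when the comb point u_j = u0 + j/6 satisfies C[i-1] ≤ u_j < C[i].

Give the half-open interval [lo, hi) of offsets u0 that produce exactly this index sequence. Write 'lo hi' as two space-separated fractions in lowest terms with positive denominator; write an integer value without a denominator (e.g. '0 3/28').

7/93 29/186

C = [7/31, 7/31, 10/31, 16/31, 23/31, 1]
j=0 picked index 0: u0 ∈ [0, 7/31)
j=1 picked index 2: u0 ∈ [11/186, 29/186)
j=2 picked index 3: u0 ∈ [-1/93, 17/93)
j=3 picked index 4: u0 ∈ [1/62, 15/62)
j=4 picked index 5: u0 ∈ [7/93, 1/3)
j=5 picked index 5: u0 ∈ [-17/186, 1/6)
intersection: [7/93, 29/186)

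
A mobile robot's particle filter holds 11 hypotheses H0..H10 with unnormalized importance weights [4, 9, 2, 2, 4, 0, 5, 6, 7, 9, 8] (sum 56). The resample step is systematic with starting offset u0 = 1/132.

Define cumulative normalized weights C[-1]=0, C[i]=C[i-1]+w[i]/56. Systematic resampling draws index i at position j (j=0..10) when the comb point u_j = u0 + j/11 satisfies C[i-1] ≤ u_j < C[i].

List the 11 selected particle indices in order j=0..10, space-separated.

0 1 1 3 4 6 7 8 9 9 10

C = [1/14, 13/56, 15/56, 17/56, 3/8, 3/8, 13/28, 4/7, 39/56, 6/7, 1]
j=0: u_0=1/132 ∈ [0, 1/14) → index 0
j=1: u_1=13/132 ∈ [1/14, 13/56) → index 1
j=2: u_2=25/132 ∈ [1/14, 13/56) → index 1
j=3: u_3=37/132 ∈ [15/56, 17/56) → index 3
j=4: u_4=49/132 ∈ [17/56, 3/8) → index 4
j=5: u_5=61/132 ∈ [3/8, 13/28) → index 6
j=6: u_6=73/132 ∈ [13/28, 4/7) → index 7
j=7: u_7=85/132 ∈ [4/7, 39/56) → index 8
j=8: u_8=97/132 ∈ [39/56, 6/7) → index 9
j=9: u_9=109/132 ∈ [39/56, 6/7) → index 9
j=10: u_10=11/12 ∈ [6/7, 1) → index 10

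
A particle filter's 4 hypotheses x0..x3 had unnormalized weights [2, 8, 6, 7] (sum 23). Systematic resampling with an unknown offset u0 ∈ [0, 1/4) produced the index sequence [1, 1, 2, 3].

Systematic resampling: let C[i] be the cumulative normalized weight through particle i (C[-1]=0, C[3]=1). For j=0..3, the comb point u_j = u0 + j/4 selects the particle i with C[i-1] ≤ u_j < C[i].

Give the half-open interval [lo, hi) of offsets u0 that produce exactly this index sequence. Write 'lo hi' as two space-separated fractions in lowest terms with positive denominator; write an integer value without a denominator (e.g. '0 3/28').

C = [2/23, 10/23, 16/23, 1]
j=0 picked index 1: u0 ∈ [2/23, 10/23)
j=1 picked index 1: u0 ∈ [-15/92, 17/92)
j=2 picked index 2: u0 ∈ [-3/46, 9/46)
j=3 picked index 3: u0 ∈ [-5/92, 1/4)
intersection: [2/23, 17/92)

2/23 17/92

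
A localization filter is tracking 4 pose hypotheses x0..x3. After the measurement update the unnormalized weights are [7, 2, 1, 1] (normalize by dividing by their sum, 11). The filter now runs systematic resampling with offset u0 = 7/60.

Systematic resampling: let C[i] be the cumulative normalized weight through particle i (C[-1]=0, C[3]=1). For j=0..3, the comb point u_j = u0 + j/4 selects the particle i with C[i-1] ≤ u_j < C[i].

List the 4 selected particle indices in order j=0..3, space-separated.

0 0 0 2

C = [7/11, 9/11, 10/11, 1]
j=0: u_0=7/60 ∈ [0, 7/11) → index 0
j=1: u_1=11/30 ∈ [0, 7/11) → index 0
j=2: u_2=37/60 ∈ [0, 7/11) → index 0
j=3: u_3=13/15 ∈ [9/11, 10/11) → index 2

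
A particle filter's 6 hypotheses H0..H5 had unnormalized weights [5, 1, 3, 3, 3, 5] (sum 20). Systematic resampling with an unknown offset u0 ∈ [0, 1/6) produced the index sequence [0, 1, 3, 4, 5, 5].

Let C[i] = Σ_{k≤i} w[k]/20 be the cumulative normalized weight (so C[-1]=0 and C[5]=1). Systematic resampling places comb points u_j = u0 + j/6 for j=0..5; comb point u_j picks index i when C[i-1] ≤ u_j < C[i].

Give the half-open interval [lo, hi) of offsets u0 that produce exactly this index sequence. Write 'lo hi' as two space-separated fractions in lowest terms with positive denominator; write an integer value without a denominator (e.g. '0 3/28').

7/60 2/15

C = [1/4, 3/10, 9/20, 3/5, 3/4, 1]
j=0 picked index 0: u0 ∈ [0, 1/4)
j=1 picked index 1: u0 ∈ [1/12, 2/15)
j=2 picked index 3: u0 ∈ [7/60, 4/15)
j=3 picked index 4: u0 ∈ [1/10, 1/4)
j=4 picked index 5: u0 ∈ [1/12, 1/3)
j=5 picked index 5: u0 ∈ [-1/12, 1/6)
intersection: [7/60, 2/15)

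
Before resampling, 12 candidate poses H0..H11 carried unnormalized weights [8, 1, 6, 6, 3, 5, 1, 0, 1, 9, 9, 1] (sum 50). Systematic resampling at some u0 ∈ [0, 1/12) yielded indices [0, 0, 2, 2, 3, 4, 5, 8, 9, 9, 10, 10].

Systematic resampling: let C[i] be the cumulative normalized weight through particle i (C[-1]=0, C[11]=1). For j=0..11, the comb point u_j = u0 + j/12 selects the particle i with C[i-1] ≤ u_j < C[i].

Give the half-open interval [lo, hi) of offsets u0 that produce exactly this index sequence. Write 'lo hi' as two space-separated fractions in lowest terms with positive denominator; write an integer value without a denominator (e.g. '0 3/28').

C = [4/25, 9/50, 3/10, 21/50, 12/25, 29/50, 3/5, 3/5, 31/50, 4/5, 49/50, 1]
j=0 picked index 0: u0 ∈ [0, 4/25)
j=1 picked index 0: u0 ∈ [-1/12, 23/300)
j=2 picked index 2: u0 ∈ [1/75, 2/15)
j=3 picked index 2: u0 ∈ [-7/100, 1/20)
j=4 picked index 3: u0 ∈ [-1/30, 13/150)
j=5 picked index 4: u0 ∈ [1/300, 19/300)
j=6 picked index 5: u0 ∈ [-1/50, 2/25)
j=7 picked index 8: u0 ∈ [1/60, 11/300)
j=8 picked index 9: u0 ∈ [-7/150, 2/15)
j=9 picked index 9: u0 ∈ [-13/100, 1/20)
j=10 picked index 10: u0 ∈ [-1/30, 11/75)
j=11 picked index 10: u0 ∈ [-7/60, 19/300)
intersection: [1/60, 11/300)

1/60 11/300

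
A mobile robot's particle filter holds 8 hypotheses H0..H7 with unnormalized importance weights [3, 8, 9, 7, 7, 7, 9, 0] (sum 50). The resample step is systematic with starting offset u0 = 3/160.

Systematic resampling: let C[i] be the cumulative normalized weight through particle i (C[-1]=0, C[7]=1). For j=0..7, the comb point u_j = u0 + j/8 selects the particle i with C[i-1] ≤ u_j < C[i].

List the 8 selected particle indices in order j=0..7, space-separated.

0 1 2 2 3 4 5 6

C = [3/50, 11/50, 2/5, 27/50, 17/25, 41/50, 1, 1]
j=0: u_0=3/160 ∈ [0, 3/50) → index 0
j=1: u_1=23/160 ∈ [3/50, 11/50) → index 1
j=2: u_2=43/160 ∈ [11/50, 2/5) → index 2
j=3: u_3=63/160 ∈ [11/50, 2/5) → index 2
j=4: u_4=83/160 ∈ [2/5, 27/50) → index 3
j=5: u_5=103/160 ∈ [27/50, 17/25) → index 4
j=6: u_6=123/160 ∈ [17/25, 41/50) → index 5
j=7: u_7=143/160 ∈ [41/50, 1) → index 6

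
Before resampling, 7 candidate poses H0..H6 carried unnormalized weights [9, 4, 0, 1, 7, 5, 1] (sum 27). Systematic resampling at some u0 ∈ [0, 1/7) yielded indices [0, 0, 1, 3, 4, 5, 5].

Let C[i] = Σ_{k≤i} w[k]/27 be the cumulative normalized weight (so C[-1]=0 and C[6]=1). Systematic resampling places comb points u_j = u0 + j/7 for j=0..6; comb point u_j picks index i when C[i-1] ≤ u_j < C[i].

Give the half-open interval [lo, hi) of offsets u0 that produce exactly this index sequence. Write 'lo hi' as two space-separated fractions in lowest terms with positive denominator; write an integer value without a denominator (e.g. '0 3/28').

4/63 17/189

C = [1/3, 13/27, 13/27, 14/27, 7/9, 26/27, 1]
j=0 picked index 0: u0 ∈ [0, 1/3)
j=1 picked index 0: u0 ∈ [-1/7, 4/21)
j=2 picked index 1: u0 ∈ [1/21, 37/189)
j=3 picked index 3: u0 ∈ [10/189, 17/189)
j=4 picked index 4: u0 ∈ [-10/189, 13/63)
j=5 picked index 5: u0 ∈ [4/63, 47/189)
j=6 picked index 5: u0 ∈ [-5/63, 20/189)
intersection: [4/63, 17/189)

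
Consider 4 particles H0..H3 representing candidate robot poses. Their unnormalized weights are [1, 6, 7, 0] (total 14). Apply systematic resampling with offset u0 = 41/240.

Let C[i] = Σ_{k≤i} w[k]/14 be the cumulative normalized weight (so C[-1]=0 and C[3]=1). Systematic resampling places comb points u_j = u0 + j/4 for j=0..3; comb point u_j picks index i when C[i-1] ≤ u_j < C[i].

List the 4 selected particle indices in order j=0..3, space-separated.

C = [1/14, 1/2, 1, 1]
j=0: u_0=41/240 ∈ [1/14, 1/2) → index 1
j=1: u_1=101/240 ∈ [1/14, 1/2) → index 1
j=2: u_2=161/240 ∈ [1/2, 1) → index 2
j=3: u_3=221/240 ∈ [1/2, 1) → index 2

1 1 2 2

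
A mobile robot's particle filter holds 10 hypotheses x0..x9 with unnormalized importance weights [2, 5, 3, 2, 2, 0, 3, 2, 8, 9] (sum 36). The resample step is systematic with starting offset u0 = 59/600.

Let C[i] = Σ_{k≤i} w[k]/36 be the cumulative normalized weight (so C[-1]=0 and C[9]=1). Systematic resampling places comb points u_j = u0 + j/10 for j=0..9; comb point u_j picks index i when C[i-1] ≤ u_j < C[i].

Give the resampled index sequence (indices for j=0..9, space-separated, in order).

C = [1/18, 7/36, 5/18, 1/3, 7/18, 7/18, 17/36, 19/36, 3/4, 1]
j=0: u_0=59/600 ∈ [1/18, 7/36) → index 1
j=1: u_1=119/600 ∈ [7/36, 5/18) → index 2
j=2: u_2=179/600 ∈ [5/18, 1/3) → index 3
j=3: u_3=239/600 ∈ [7/18, 17/36) → index 6
j=4: u_4=299/600 ∈ [17/36, 19/36) → index 7
j=5: u_5=359/600 ∈ [19/36, 3/4) → index 8
j=6: u_6=419/600 ∈ [19/36, 3/4) → index 8
j=7: u_7=479/600 ∈ [3/4, 1) → index 9
j=8: u_8=539/600 ∈ [3/4, 1) → index 9
j=9: u_9=599/600 ∈ [3/4, 1) → index 9

1 2 3 6 7 8 8 9 9 9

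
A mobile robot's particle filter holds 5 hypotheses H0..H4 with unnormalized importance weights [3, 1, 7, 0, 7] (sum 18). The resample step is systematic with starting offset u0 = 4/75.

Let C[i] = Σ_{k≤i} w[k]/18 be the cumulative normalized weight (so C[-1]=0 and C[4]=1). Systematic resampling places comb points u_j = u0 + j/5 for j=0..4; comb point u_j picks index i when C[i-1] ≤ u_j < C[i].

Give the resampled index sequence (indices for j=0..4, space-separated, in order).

0 2 2 4 4

C = [1/6, 2/9, 11/18, 11/18, 1]
j=0: u_0=4/75 ∈ [0, 1/6) → index 0
j=1: u_1=19/75 ∈ [2/9, 11/18) → index 2
j=2: u_2=34/75 ∈ [2/9, 11/18) → index 2
j=3: u_3=49/75 ∈ [11/18, 1) → index 4
j=4: u_4=64/75 ∈ [11/18, 1) → index 4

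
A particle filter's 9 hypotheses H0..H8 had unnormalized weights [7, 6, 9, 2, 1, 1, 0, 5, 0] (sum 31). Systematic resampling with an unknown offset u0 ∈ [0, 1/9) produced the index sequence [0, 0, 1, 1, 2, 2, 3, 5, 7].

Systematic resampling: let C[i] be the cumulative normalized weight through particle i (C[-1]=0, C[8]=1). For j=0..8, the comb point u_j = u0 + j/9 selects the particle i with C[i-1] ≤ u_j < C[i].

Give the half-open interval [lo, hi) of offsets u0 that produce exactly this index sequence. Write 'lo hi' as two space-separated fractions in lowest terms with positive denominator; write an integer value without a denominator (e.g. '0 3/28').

C = [7/31, 13/31, 22/31, 24/31, 25/31, 26/31, 26/31, 1, 1]
j=0 picked index 0: u0 ∈ [0, 7/31)
j=1 picked index 0: u0 ∈ [-1/9, 32/279)
j=2 picked index 1: u0 ∈ [1/279, 55/279)
j=3 picked index 1: u0 ∈ [-10/93, 8/93)
j=4 picked index 2: u0 ∈ [-7/279, 74/279)
j=5 picked index 2: u0 ∈ [-38/279, 43/279)
j=6 picked index 3: u0 ∈ [4/93, 10/93)
j=7 picked index 5: u0 ∈ [8/279, 17/279)
j=8 picked index 7: u0 ∈ [-14/279, 1/9)
intersection: [4/93, 17/279)

4/93 17/279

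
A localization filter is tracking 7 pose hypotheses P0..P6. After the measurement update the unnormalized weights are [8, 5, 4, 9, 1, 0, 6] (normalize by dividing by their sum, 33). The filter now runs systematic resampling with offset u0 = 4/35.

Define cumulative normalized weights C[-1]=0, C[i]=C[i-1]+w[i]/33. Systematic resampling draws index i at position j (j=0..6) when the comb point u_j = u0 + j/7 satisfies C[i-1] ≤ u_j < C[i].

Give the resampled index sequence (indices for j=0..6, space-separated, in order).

C = [8/33, 13/33, 17/33, 26/33, 9/11, 9/11, 1]
j=0: u_0=4/35 ∈ [0, 8/33) → index 0
j=1: u_1=9/35 ∈ [8/33, 13/33) → index 1
j=2: u_2=2/5 ∈ [13/33, 17/33) → index 2
j=3: u_3=19/35 ∈ [17/33, 26/33) → index 3
j=4: u_4=24/35 ∈ [17/33, 26/33) → index 3
j=5: u_5=29/35 ∈ [9/11, 1) → index 6
j=6: u_6=34/35 ∈ [9/11, 1) → index 6

0 1 2 3 3 6 6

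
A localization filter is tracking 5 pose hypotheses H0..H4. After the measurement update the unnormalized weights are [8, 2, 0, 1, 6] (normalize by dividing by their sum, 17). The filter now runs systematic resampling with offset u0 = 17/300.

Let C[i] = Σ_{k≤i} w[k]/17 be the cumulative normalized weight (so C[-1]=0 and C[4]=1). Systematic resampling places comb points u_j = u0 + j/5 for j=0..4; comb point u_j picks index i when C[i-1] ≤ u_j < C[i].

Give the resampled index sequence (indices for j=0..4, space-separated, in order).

0 0 0 4 4

C = [8/17, 10/17, 10/17, 11/17, 1]
j=0: u_0=17/300 ∈ [0, 8/17) → index 0
j=1: u_1=77/300 ∈ [0, 8/17) → index 0
j=2: u_2=137/300 ∈ [0, 8/17) → index 0
j=3: u_3=197/300 ∈ [11/17, 1) → index 4
j=4: u_4=257/300 ∈ [11/17, 1) → index 4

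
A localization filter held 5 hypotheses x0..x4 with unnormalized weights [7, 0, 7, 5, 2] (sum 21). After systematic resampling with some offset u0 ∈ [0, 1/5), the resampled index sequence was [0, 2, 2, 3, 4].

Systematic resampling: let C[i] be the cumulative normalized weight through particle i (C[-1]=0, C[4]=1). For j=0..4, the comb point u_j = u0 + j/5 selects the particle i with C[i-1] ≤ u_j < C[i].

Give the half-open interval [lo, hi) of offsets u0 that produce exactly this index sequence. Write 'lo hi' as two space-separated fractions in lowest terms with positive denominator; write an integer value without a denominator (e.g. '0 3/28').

2/15 1/5

C = [1/3, 1/3, 2/3, 19/21, 1]
j=0 picked index 0: u0 ∈ [0, 1/3)
j=1 picked index 2: u0 ∈ [2/15, 7/15)
j=2 picked index 2: u0 ∈ [-1/15, 4/15)
j=3 picked index 3: u0 ∈ [1/15, 32/105)
j=4 picked index 4: u0 ∈ [11/105, 1/5)
intersection: [2/15, 1/5)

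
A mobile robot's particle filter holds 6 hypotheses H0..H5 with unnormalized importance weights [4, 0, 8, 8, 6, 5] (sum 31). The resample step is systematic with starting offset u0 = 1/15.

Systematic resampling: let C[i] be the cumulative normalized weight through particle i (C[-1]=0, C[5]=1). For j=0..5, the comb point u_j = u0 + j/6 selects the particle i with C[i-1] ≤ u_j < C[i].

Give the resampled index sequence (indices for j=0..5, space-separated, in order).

0 2 3 3 4 5

C = [4/31, 4/31, 12/31, 20/31, 26/31, 1]
j=0: u_0=1/15 ∈ [0, 4/31) → index 0
j=1: u_1=7/30 ∈ [4/31, 12/31) → index 2
j=2: u_2=2/5 ∈ [12/31, 20/31) → index 3
j=3: u_3=17/30 ∈ [12/31, 20/31) → index 3
j=4: u_4=11/15 ∈ [20/31, 26/31) → index 4
j=5: u_5=9/10 ∈ [26/31, 1) → index 5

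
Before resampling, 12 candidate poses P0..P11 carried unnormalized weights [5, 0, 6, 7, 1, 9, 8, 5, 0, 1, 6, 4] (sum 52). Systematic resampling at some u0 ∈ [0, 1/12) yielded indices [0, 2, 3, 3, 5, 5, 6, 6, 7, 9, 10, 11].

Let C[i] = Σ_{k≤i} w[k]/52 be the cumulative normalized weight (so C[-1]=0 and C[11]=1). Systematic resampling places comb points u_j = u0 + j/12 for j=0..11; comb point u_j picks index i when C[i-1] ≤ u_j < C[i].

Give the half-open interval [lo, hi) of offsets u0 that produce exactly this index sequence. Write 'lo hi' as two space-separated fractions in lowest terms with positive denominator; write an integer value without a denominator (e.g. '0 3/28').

C = [5/52, 5/52, 11/52, 9/26, 19/52, 7/13, 9/13, 41/52, 41/52, 21/26, 12/13, 1]
j=0 picked index 0: u0 ∈ [0, 5/52)
j=1 picked index 2: u0 ∈ [1/78, 5/39)
j=2 picked index 3: u0 ∈ [7/156, 7/39)
j=3 picked index 3: u0 ∈ [-1/26, 5/52)
j=4 picked index 5: u0 ∈ [5/156, 8/39)
j=5 picked index 5: u0 ∈ [-2/39, 19/156)
j=6 picked index 6: u0 ∈ [1/26, 5/26)
j=7 picked index 6: u0 ∈ [-7/156, 17/156)
j=8 picked index 7: u0 ∈ [1/39, 19/156)
j=9 picked index 9: u0 ∈ [1/26, 3/52)
j=10 picked index 10: u0 ∈ [-1/39, 7/78)
j=11 picked index 11: u0 ∈ [1/156, 1/12)
intersection: [7/156, 3/52)

7/156 3/52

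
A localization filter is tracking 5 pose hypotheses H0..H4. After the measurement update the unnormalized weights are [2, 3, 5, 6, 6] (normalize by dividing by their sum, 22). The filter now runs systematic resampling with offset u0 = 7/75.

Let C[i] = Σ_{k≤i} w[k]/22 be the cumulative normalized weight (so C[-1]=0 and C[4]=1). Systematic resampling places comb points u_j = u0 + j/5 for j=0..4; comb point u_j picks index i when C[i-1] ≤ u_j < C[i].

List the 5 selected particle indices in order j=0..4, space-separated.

1 2 3 3 4

C = [1/11, 5/22, 5/11, 8/11, 1]
j=0: u_0=7/75 ∈ [1/11, 5/22) → index 1
j=1: u_1=22/75 ∈ [5/22, 5/11) → index 2
j=2: u_2=37/75 ∈ [5/11, 8/11) → index 3
j=3: u_3=52/75 ∈ [5/11, 8/11) → index 3
j=4: u_4=67/75 ∈ [8/11, 1) → index 4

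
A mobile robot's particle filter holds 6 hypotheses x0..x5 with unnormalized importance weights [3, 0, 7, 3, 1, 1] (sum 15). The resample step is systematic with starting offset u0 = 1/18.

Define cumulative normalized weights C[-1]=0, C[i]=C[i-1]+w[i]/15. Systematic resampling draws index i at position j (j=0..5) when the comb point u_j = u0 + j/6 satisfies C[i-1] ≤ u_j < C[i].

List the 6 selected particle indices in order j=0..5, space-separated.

C = [1/5, 1/5, 2/3, 13/15, 14/15, 1]
j=0: u_0=1/18 ∈ [0, 1/5) → index 0
j=1: u_1=2/9 ∈ [1/5, 2/3) → index 2
j=2: u_2=7/18 ∈ [1/5, 2/3) → index 2
j=3: u_3=5/9 ∈ [1/5, 2/3) → index 2
j=4: u_4=13/18 ∈ [2/3, 13/15) → index 3
j=5: u_5=8/9 ∈ [13/15, 14/15) → index 4

0 2 2 2 3 4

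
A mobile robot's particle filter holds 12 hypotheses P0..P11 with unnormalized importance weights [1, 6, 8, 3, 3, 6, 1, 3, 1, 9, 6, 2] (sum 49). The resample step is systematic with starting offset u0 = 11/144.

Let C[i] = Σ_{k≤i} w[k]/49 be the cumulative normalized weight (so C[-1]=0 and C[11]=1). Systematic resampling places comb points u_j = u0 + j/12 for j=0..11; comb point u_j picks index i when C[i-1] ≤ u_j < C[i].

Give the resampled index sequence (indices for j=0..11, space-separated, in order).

C = [1/49, 1/7, 15/49, 18/49, 3/7, 27/49, 4/7, 31/49, 32/49, 41/49, 47/49, 1]
j=0: u_0=11/144 ∈ [1/49, 1/7) → index 1
j=1: u_1=23/144 ∈ [1/7, 15/49) → index 2
j=2: u_2=35/144 ∈ [1/7, 15/49) → index 2
j=3: u_3=47/144 ∈ [15/49, 18/49) → index 3
j=4: u_4=59/144 ∈ [18/49, 3/7) → index 4
j=5: u_5=71/144 ∈ [3/7, 27/49) → index 5
j=6: u_6=83/144 ∈ [4/7, 31/49) → index 7
j=7: u_7=95/144 ∈ [32/49, 41/49) → index 9
j=8: u_8=107/144 ∈ [32/49, 41/49) → index 9
j=9: u_9=119/144 ∈ [32/49, 41/49) → index 9
j=10: u_10=131/144 ∈ [41/49, 47/49) → index 10
j=11: u_11=143/144 ∈ [47/49, 1) → index 11

1 2 2 3 4 5 7 9 9 9 10 11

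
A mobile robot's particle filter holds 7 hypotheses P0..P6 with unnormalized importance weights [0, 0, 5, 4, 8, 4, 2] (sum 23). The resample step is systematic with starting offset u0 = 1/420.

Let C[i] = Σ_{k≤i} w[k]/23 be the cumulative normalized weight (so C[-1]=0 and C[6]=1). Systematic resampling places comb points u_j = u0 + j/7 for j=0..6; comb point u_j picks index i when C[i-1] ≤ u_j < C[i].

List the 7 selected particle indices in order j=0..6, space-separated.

C = [0, 0, 5/23, 9/23, 17/23, 21/23, 1]
j=0: u_0=1/420 ∈ [0, 5/23) → index 2
j=1: u_1=61/420 ∈ [0, 5/23) → index 2
j=2: u_2=121/420 ∈ [5/23, 9/23) → index 3
j=3: u_3=181/420 ∈ [9/23, 17/23) → index 4
j=4: u_4=241/420 ∈ [9/23, 17/23) → index 4
j=5: u_5=43/60 ∈ [9/23, 17/23) → index 4
j=6: u_6=361/420 ∈ [17/23, 21/23) → index 5

2 2 3 4 4 4 5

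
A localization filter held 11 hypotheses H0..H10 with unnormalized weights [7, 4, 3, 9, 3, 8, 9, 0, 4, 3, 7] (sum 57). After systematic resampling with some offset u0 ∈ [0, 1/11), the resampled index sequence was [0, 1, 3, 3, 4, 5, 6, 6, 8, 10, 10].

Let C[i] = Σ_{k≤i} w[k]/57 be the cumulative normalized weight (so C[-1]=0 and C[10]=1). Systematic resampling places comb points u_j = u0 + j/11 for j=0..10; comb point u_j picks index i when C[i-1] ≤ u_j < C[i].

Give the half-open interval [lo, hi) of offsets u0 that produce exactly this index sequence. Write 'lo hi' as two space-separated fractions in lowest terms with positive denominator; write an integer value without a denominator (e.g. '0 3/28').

40/627 1/11

C = [7/57, 11/57, 14/57, 23/57, 26/57, 34/57, 43/57, 43/57, 47/57, 50/57, 1]
j=0 picked index 0: u0 ∈ [0, 7/57)
j=1 picked index 1: u0 ∈ [20/627, 64/627)
j=2 picked index 3: u0 ∈ [40/627, 139/627)
j=3 picked index 3: u0 ∈ [-17/627, 82/627)
j=4 picked index 4: u0 ∈ [25/627, 58/627)
j=5 picked index 5: u0 ∈ [1/627, 89/627)
j=6 picked index 6: u0 ∈ [32/627, 131/627)
j=7 picked index 6: u0 ∈ [-25/627, 74/627)
j=8 picked index 8: u0 ∈ [17/627, 61/627)
j=9 picked index 10: u0 ∈ [37/627, 2/11)
j=10 picked index 10: u0 ∈ [-20/627, 1/11)
intersection: [40/627, 1/11)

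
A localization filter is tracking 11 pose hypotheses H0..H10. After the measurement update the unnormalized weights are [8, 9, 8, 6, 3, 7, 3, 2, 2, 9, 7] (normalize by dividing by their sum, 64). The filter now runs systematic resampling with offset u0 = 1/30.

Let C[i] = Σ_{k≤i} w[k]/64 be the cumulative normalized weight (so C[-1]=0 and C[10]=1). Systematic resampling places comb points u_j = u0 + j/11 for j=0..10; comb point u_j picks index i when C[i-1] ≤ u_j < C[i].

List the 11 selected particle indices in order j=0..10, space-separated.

0 0 1 2 3 4 5 6 9 9 10

C = [1/8, 17/64, 25/64, 31/64, 17/32, 41/64, 11/16, 23/32, 3/4, 57/64, 1]
j=0: u_0=1/30 ∈ [0, 1/8) → index 0
j=1: u_1=41/330 ∈ [0, 1/8) → index 0
j=2: u_2=71/330 ∈ [1/8, 17/64) → index 1
j=3: u_3=101/330 ∈ [17/64, 25/64) → index 2
j=4: u_4=131/330 ∈ [25/64, 31/64) → index 3
j=5: u_5=161/330 ∈ [31/64, 17/32) → index 4
j=6: u_6=191/330 ∈ [17/32, 41/64) → index 5
j=7: u_7=221/330 ∈ [41/64, 11/16) → index 6
j=8: u_8=251/330 ∈ [3/4, 57/64) → index 9
j=9: u_9=281/330 ∈ [3/4, 57/64) → index 9
j=10: u_10=311/330 ∈ [57/64, 1) → index 10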